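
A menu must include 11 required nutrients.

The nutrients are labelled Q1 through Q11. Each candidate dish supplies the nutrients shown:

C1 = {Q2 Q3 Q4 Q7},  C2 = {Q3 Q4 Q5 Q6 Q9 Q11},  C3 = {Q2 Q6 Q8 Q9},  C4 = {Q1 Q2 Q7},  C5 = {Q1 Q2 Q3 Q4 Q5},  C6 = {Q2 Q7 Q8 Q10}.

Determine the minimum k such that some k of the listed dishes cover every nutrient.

3

Take {C2, C5, C6}. Their union is {Q1, Q2, Q3, Q4, Q5, Q6, Q7, Q8, Q9, Q10, Q11}, which is all 11 nutrients.
Only C6 contains Q10, so C6 is forced; the remaining 7 nutrients need at least 2 more dishes (each remaining dish adds at most 6) — so at least 3 dishes are needed, and 3 is optimal.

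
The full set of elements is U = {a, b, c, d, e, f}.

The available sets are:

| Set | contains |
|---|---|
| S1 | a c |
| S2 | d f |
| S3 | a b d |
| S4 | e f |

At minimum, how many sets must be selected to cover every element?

3

Take {S1, S3, S4}. Their union is {a, b, c, d, e, f}, which is all 6 elements.
Only S3 contains b, so S3 is forced; the remaining 3 elements need at least 2 more sets (each remaining set adds at most 2) — so at least 3 sets are needed, and 3 is optimal.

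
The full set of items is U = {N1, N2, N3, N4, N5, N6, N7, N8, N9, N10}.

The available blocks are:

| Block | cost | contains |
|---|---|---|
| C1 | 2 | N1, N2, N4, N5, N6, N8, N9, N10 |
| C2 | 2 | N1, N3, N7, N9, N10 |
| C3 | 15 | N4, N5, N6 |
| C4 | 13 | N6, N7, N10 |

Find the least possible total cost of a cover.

4

C1, C2 together cover every item (C1 ∪ C2 = {N1, N2, N3, N4, N5, N6, N7, N8, N9, N10}); total cost 2 + 2 = 4.
No covering selection has total cost below 4.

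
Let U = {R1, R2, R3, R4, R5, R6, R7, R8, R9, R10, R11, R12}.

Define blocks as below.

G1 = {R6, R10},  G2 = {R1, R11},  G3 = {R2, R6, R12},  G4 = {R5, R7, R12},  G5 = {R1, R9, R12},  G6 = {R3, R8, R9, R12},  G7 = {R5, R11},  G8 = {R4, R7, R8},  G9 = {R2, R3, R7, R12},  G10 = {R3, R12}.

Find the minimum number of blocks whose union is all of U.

Take {G1, G5, G7, G8, G9}. Their union is {R1, R2, R3, R4, R5, R6, R7, R8, R9, R10, R11, R12}, which is all 12 points.
No 4 of the 10 blocks cover everything (all 210 combinations miss at least one point), so 5 is optimal.

5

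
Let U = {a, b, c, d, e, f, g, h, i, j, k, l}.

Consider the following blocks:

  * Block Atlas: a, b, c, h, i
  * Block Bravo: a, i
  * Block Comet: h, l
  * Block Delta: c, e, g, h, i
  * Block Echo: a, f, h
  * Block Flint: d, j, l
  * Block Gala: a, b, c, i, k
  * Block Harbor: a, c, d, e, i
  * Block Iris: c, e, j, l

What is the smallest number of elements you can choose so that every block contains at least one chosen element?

The 3 elements {a, c, l} hit every block.
No choice of 2 elements meets every block, so 3 is the minimum.

3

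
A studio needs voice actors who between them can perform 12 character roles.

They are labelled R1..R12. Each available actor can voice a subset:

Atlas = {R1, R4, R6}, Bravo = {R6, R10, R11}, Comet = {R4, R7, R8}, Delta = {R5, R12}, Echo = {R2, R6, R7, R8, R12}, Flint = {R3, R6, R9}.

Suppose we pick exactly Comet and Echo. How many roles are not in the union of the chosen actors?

6

Union of Comet, Echo = {R2, R4, R6, R7, R8, R12}.
Not covered: R1, R3, R5, R9, R10, R11 — 6 roles.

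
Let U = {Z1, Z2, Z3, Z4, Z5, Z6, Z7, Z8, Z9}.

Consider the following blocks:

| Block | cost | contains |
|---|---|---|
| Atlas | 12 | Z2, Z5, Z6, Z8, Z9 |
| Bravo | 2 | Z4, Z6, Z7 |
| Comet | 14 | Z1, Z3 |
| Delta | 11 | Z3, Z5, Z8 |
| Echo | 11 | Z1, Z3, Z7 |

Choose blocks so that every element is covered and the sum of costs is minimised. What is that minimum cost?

Atlas, Bravo, Echo together cover every element (Atlas ∪ Bravo ∪ Echo = {Z1, Z2, Z3, Z4, Z5, Z6, Z7, Z8, Z9}); total cost 12 + 2 + 11 = 25.
No covering selection has total cost below 25.

25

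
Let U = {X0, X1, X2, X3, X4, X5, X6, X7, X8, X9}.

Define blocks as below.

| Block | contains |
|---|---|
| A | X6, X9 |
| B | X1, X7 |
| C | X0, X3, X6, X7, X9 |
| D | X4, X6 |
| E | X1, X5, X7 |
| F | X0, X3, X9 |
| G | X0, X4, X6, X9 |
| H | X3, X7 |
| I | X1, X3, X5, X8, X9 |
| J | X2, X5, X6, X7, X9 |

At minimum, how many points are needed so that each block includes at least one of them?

The 3 points {X3, X6, X7} hit every block.
The blocks D, E, F are pairwise disjoint, so any hitting set needs a separate point for each — at least 3. Hence 3 is optimal.

3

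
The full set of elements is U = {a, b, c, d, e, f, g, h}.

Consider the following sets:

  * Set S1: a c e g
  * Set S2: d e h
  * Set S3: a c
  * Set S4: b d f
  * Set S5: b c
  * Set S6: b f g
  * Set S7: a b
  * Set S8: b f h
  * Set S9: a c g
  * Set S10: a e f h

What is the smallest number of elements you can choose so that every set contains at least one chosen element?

3

Take T = {a, b, d}. Each listed set contains at least one of these, so T is a hitting set of size 3.
The sets S2, S3, S6 are pairwise disjoint, so any hitting set needs a separate element for each — at least 3. Hence 3 is optimal.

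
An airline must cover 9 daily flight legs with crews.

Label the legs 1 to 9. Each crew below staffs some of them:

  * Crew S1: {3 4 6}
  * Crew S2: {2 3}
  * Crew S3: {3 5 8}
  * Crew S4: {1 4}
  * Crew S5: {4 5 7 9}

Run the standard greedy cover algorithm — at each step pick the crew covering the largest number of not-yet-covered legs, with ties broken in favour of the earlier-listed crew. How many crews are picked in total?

Greedy: pick S5 (covers 4 new) → pick S1 (covers 2 new) → pick S2 (covers 1 new) → pick S3 (covers 1 new) → pick S4 (covers 1 new). Total picks: 5.

5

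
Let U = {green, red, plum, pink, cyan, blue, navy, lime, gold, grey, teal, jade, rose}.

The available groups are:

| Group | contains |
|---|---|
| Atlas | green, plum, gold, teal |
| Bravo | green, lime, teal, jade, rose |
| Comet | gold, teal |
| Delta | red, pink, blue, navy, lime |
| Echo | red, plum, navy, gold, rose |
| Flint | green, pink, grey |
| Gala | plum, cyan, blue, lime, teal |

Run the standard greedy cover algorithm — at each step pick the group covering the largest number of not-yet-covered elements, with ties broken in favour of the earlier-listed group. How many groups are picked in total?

5

Greedy: pick Bravo (covers 5 new) → pick Delta (covers 4 new) → pick Atlas (covers 2 new) → pick Flint (covers 1 new) → pick Gala (covers 1 new). Total picks: 5.
(The true minimum cover uses only 4 groups, so greedy is not optimal here.)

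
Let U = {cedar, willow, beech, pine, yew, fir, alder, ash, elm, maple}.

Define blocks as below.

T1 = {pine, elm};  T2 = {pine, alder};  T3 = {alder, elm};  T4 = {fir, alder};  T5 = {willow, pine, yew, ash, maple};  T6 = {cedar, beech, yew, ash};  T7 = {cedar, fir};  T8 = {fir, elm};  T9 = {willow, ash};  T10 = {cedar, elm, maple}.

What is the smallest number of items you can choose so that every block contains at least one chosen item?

Take H = {fir, alder, ash, elm}. Each listed block contains at least one of these, so H is a hitting set of size 4.
No choice of 3 items meets every block, so 4 is the minimum.

4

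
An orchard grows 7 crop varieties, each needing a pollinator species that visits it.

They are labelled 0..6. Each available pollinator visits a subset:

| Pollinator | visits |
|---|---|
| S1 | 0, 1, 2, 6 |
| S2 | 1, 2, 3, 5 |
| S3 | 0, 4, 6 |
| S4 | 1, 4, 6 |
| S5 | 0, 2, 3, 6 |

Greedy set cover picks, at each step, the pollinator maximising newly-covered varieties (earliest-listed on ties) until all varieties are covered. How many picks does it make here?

Greedy: pick S1 (covers 4 new) → pick S2 (covers 2 new) → pick S3 (covers 1 new). Total picks: 3.
(The true minimum cover uses only 2 pollinators, so greedy is not optimal here.)

3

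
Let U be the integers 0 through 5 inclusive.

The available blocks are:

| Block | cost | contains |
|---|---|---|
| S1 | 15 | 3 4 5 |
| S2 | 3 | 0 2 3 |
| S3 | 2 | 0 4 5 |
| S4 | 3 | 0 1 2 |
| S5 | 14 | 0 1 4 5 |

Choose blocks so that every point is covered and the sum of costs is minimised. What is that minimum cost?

8

S2, S3, S4 together cover every point (S2 ∪ S3 ∪ S4 = {0, 1, 2, 3, 4, 5}); total cost 3 + 2 + 3 = 8.
No covering selection has total cost below 8.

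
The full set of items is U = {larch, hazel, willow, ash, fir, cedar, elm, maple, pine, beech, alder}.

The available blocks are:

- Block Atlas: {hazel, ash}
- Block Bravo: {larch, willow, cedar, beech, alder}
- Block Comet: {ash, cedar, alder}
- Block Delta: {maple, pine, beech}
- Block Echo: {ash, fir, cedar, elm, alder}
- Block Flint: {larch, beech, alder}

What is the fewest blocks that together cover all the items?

4

Take {Atlas, Bravo, Delta, Echo}. Their union is {larch, hazel, willow, ash, fir, cedar, elm, maple, pine, beech, alder}, which is all 11 items.
No 3 of the 6 blocks cover everything (all 20 combinations miss at least one item), so 4 is optimal.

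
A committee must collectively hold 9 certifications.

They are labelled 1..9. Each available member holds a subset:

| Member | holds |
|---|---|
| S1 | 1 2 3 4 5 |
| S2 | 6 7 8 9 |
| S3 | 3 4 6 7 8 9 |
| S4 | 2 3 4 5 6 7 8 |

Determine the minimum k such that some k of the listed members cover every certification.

2

S1 and S3 together: S1 ∪ S3 = {1, 2, 3, 4, 5, 6, 7, 8, 9} — every certification is covered.
No single member has all 9 certifications (the largest, S4, has 7), so 2 is optimal.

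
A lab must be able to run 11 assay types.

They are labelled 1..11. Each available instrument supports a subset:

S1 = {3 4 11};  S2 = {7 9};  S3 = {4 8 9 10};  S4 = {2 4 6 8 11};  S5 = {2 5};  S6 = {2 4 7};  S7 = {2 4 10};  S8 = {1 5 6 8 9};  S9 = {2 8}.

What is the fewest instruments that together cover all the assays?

S1 and S2 and S7 and S8 together: S1 ∪ S2 ∪ S7 ∪ S8 = {1, 2, 3, 4, 5, 6, 7, 8, 9, 10, 11} — every assay is covered.
No 3 of the 9 instruments cover everything (all 84 combinations miss at least one assay), so 4 is optimal.

4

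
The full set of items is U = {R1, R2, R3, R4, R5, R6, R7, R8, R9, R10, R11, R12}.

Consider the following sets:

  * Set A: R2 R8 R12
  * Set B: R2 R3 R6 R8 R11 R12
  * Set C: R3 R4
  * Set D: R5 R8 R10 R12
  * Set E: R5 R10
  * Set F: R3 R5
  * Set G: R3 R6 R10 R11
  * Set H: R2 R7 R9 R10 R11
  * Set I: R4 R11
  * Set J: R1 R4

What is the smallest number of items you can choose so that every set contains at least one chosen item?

The 4 items {R4, R5, R11, R12} hit every set.
No choice of 3 items meets every set, so 4 is the minimum.

4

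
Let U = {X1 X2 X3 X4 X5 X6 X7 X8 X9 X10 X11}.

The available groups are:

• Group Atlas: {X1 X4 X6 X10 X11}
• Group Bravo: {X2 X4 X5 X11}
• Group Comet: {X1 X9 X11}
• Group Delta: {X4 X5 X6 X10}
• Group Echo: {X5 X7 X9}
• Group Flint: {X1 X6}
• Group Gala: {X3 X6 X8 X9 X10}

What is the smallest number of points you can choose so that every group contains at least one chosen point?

3

H = {X2, X6, X9} meets every group (each contains at least one member of H), and |H| = 3.
No choice of 2 points meets every group, so 3 is the minimum.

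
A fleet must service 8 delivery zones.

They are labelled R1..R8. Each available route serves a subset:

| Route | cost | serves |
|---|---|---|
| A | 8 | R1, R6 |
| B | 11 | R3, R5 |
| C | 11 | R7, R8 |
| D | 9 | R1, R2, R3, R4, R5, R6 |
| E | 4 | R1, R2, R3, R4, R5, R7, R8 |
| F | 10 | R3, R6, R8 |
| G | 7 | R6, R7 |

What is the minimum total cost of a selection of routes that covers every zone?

11

E, G together cover every zone (E ∪ G = {R1, R2, R3, R4, R5, R6, R7, R8}); total cost 4 + 7 = 11.
No covering selection has total cost below 11.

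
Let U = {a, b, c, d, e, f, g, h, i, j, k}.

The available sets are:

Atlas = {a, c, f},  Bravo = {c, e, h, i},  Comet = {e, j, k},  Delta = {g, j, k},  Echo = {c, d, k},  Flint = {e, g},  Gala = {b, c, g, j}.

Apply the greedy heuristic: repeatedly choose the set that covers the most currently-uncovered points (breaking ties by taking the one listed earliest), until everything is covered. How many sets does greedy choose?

5

Greedy: pick Bravo (covers 4 new) → pick Delta (covers 3 new) → pick Atlas (covers 2 new) → pick Echo (covers 1 new) → pick Gala (covers 1 new). Total picks: 5.
(The true minimum cover uses only 4 sets, so greedy is not optimal here.)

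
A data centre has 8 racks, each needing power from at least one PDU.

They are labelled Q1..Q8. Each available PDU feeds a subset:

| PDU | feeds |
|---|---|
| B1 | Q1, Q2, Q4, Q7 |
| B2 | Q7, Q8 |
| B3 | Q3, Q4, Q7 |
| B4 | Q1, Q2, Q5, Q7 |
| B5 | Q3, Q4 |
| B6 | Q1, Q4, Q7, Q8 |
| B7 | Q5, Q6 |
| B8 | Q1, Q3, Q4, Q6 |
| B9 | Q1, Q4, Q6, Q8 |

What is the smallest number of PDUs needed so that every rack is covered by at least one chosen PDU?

3

B2 and B4 and B8 together: B2 ∪ B4 ∪ B8 = {Q1, Q2, Q3, Q4, Q5, Q6, Q7, Q8} — every rack is covered.
No 2 of the 9 PDUs cover everything (all 36 combinations miss at least one rack), so 3 is optimal.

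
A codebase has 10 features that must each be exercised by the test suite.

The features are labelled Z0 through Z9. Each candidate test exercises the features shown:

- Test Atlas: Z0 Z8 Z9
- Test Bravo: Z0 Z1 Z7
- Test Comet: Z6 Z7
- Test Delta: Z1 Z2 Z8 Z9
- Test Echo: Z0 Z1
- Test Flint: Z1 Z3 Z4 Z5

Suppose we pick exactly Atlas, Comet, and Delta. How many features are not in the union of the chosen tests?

Union of Atlas, Comet, Delta = {Z0, Z1, Z2, Z6, Z7, Z8, Z9}.
Not covered: Z3, Z4, Z5 — 3 features.

3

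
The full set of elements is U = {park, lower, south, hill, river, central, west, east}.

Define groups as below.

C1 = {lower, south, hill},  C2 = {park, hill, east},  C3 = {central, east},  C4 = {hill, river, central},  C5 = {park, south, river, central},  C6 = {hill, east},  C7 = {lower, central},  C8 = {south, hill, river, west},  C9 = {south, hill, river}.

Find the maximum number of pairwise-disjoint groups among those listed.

C3, C8 are pairwise disjoint (C3={central,east}; C8={south,hill,river,west}).
Every remaining group overlaps one of these, and no 3 of the listed groups are pairwise disjoint, so 2 is the maximum.

2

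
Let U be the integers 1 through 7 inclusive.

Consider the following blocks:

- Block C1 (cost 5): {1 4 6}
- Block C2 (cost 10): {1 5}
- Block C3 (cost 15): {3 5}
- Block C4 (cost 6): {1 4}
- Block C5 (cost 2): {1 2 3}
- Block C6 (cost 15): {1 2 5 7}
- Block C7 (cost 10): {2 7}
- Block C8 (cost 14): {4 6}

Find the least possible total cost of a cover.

22

C1, C5, C6 together cover every element (C1 ∪ C5 ∪ C6 = {1, 2, 3, 4, 5, 6, 7}); total cost 5 + 2 + 15 = 22.
No covering selection has total cost below 22.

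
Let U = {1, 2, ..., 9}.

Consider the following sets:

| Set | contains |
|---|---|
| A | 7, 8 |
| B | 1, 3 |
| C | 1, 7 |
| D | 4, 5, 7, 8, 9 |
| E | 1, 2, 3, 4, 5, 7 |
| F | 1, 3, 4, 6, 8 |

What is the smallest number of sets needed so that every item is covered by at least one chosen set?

3

D, E, and F cover everything between them: the union {1, 2, 3, 4, 5, 6, 7, 8, 9} is all of U.
Only E contains 2, so E is forced; the remaining 3 items need at least 2 more sets (each remaining set adds at most 2) — so at least 3 sets are needed, and 3 is optimal.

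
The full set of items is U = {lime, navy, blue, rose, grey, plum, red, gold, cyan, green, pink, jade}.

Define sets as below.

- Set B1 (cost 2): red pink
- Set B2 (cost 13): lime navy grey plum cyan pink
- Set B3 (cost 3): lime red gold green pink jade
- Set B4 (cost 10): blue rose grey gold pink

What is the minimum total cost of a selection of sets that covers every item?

B2, B3, B4 together cover every item (B2 ∪ B3 ∪ B4 = {lime, navy, blue, rose, grey, plum, red, gold, cyan, green, pink, jade}); total cost 13 + 3 + 10 = 26.
No covering selection has total cost below 26.

26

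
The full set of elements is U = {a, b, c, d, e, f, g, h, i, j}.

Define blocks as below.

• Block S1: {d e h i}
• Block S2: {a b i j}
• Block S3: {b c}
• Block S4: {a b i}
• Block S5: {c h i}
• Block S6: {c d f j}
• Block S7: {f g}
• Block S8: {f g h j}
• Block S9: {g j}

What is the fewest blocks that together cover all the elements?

4

Take {S1, S2, S3, S7}. Their union is {a, b, c, d, e, f, g, h, i, j}, which is all 10 elements.
No 3 of the 9 blocks cover everything (all 84 combinations miss at least one element), so 4 is optimal.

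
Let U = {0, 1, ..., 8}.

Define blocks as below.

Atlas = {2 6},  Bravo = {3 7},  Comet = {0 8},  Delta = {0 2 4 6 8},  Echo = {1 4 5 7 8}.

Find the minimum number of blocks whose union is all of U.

Take {Bravo, Delta, Echo}. Their union is {0, 1, 2, 3, 4, 5, 6, 7, 8}, which is all 9 elements.
Only Echo contains 1, so Echo is forced; the remaining 4 elements need at least 2 more blocks (each remaining block adds at most 3) — so at least 3 blocks are needed, and 3 is optimal.

3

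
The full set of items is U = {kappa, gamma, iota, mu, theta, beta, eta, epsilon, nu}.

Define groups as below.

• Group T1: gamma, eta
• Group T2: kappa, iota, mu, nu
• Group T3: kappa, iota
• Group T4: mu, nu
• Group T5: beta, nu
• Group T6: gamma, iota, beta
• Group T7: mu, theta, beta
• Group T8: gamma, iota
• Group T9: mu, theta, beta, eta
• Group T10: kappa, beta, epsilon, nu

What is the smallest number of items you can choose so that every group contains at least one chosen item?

4

H = {iota, mu, eta, nu} meets every group (each contains at least one member of H), and |H| = 4.
No choice of 3 items meets every group, so 4 is the minimum.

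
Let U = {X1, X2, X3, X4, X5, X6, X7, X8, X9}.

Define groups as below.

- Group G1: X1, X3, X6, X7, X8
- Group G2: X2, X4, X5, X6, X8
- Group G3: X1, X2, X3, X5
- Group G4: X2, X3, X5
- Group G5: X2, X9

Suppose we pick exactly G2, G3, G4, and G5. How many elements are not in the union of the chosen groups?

1

Union of G2, G3, G4, G5 = {X1, X2, X3, X4, X5, X6, X8, X9}.
Not covered: X7 — 1 element.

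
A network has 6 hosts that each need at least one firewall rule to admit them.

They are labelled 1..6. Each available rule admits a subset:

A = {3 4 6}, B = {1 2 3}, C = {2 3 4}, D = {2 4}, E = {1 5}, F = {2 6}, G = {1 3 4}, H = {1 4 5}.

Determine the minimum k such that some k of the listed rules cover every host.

F and G and H together: F ∪ G ∪ H = {1, 2, 3, 4, 5, 6} — every host is covered.
No 2 of the 8 rules cover everything (all 28 combinations miss at least one host), so 3 is optimal.

3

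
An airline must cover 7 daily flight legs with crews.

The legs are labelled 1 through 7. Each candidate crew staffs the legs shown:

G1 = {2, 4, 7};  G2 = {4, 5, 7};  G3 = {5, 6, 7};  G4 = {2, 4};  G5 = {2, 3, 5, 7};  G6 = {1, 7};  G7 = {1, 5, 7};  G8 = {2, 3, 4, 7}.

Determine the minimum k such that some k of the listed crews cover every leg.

3

Take {G3, G6, G8}. Their union is {1, 2, 3, 4, 5, 6, 7}, which is all 7 legs.
Only G3 contains 6, so G3 is forced; the remaining 4 legs need at least 2 more crews (each remaining crew adds at most 3) — so at least 3 crews are needed, and 3 is optimal.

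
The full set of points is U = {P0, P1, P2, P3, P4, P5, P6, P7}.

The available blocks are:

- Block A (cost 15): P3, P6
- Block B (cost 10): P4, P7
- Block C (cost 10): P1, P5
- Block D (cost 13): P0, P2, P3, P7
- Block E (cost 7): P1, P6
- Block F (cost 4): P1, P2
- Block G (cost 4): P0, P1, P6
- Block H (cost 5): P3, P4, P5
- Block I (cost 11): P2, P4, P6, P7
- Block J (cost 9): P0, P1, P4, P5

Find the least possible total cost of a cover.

G, H, I together cover every point (G ∪ H ∪ I = {P0, P1, P2, P3, P4, P5, P6, P7}); total cost 4 + 5 + 11 = 20.
The greedy pick G, H, F, B costs 23; no covering selection beats 20.

20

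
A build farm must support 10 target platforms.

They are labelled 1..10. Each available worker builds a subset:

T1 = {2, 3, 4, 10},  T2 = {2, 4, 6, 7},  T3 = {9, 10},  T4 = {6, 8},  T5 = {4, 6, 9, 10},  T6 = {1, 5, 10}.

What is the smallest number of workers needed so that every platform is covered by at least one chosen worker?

5

T1 and T2 and T3 and T4 and T6 together: T1 ∪ T2 ∪ T3 ∪ T4 ∪ T6 = {1, 2, 3, 4, 5, 6, 7, 8, 9, 10} — every platform is covered.
No 4 of the 6 workers cover everything (all 15 combinations miss at least one platform), so 5 is optimal.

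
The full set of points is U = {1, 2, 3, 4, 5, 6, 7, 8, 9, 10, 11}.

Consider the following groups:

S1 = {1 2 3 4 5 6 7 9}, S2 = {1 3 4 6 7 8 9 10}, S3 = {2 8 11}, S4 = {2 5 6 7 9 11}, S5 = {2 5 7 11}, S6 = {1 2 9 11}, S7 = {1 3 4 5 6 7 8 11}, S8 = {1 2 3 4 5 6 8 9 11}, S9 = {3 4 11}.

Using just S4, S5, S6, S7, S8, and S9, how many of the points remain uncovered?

Union of S4, S5, S6, S7, S8, S9 = {1, 2, 3, 4, 5, 6, 7, 8, 9, 11}.
Not covered: 10 — 1 point.

1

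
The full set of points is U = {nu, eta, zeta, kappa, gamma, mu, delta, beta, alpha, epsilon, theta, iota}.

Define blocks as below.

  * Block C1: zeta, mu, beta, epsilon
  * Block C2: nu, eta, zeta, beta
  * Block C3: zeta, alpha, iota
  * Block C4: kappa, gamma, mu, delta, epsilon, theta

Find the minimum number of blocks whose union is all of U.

3

C2 and C3 and C4 together: C2 ∪ C3 ∪ C4 = {nu, eta, zeta, kappa, gamma, mu, delta, beta, alpha, epsilon, theta, iota} — every point is covered.
Only C2 contains nu, so C2 is forced; the remaining 8 points need at least 2 more blocks (each remaining block adds at most 6) — so at least 3 blocks are needed, and 3 is optimal.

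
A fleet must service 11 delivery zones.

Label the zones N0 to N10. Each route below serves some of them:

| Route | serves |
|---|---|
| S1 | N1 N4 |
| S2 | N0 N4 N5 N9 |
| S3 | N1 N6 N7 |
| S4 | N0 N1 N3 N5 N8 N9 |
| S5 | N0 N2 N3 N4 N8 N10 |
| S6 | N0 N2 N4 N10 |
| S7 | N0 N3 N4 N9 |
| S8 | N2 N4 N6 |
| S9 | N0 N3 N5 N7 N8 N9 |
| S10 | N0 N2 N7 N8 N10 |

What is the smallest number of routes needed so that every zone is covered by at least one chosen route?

S3 and S5 and S9 together: S3 ∪ S5 ∪ S9 = {N0, N1, N2, N3, N4, N5, N6, N7, N8, N9, N10} — every zone is covered.
No 2 of the 10 routes cover everything (all 45 combinations miss at least one zone), so 3 is optimal.

3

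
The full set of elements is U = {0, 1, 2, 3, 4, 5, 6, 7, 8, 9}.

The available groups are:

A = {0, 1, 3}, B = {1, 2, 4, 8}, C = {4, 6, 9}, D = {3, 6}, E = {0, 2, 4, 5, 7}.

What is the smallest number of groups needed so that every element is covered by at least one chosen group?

B, C, D, and E cover everything between them: the union {0, 1, 2, 3, 4, 5, 6, 7, 8, 9} is all of U.
Only E contains 5, so E is forced; the remaining 5 elements need at least 3 more groups (each remaining group adds at most 2) — so at least 4 groups are needed, and 4 is optimal.

4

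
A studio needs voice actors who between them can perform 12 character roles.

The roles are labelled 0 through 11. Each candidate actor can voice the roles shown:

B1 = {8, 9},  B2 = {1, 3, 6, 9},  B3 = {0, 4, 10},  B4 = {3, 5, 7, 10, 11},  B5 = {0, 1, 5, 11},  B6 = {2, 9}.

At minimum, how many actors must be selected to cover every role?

Take {B1, B2, B3, B4, B6}. Their union is {0, 1, 2, 3, 4, 5, 6, 7, 8, 9, 10, 11}, which is all 12 roles.
No 4 of the 6 actors cover everything (all 15 combinations miss at least one role), so 5 is optimal.

5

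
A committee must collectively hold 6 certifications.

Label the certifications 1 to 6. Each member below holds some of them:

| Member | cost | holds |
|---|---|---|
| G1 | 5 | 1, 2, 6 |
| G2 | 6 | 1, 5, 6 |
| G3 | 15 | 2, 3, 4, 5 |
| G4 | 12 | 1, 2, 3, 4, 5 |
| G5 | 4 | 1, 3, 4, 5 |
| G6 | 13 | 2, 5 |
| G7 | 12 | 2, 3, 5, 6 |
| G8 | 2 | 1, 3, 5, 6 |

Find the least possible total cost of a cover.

G1, G5 together cover every certification (G1 ∪ G5 = {1, 2, 3, 4, 5, 6}); total cost 5 + 4 = 9.
The greedy pick G8, G5, G1 costs 11; no covering selection beats 9.

9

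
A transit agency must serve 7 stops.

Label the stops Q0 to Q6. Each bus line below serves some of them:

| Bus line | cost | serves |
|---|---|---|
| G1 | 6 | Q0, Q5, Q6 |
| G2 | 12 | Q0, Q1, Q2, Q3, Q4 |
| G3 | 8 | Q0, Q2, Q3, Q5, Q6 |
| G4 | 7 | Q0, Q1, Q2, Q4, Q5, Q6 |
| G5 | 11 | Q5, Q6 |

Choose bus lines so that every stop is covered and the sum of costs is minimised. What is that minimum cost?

G3, G4 together cover every stop (G3 ∪ G4 = {Q0, Q1, Q2, Q3, Q4, Q5, Q6}); total cost 8 + 7 = 15.
No covering selection has total cost below 15.

15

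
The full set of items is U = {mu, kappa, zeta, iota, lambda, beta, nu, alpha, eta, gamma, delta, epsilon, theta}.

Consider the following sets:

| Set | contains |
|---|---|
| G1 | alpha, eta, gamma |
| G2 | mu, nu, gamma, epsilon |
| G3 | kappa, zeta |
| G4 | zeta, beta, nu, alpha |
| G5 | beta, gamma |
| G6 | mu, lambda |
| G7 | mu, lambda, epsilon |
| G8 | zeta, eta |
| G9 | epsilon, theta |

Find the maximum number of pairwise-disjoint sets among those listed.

4

G3, G5, G6, G9 are pairwise disjoint (G3={kappa,zeta}; G5={beta,gamma}; G6={mu,lambda}; G9={epsilon,theta}).
Every remaining set overlaps one of these, and no 5 of the listed sets are pairwise disjoint, so 4 is the maximum.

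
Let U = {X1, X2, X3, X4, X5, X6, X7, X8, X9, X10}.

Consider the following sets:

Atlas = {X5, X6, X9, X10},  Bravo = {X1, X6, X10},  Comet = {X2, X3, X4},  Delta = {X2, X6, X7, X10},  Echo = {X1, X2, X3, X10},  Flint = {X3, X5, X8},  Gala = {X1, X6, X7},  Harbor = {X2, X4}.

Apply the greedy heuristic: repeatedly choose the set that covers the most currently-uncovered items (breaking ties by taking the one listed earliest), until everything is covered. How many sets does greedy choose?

Greedy: pick Atlas (covers 4 new) → pick Comet (covers 3 new) → pick Gala (covers 2 new) → pick Flint (covers 1 new). Total picks: 4.

4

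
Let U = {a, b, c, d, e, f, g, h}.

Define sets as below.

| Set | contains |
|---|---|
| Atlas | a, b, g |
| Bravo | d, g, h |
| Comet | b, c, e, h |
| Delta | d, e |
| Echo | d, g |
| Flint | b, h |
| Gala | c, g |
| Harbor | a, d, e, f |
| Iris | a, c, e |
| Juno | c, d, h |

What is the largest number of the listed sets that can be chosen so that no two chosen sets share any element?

3

Echo, Flint, Iris are pairwise disjoint (Echo={d,g}; Flint={b,h}; Iris={a,c,e}).
Every remaining set overlaps one of these, and no 4 of the listed sets are pairwise disjoint, so 3 is the maximum.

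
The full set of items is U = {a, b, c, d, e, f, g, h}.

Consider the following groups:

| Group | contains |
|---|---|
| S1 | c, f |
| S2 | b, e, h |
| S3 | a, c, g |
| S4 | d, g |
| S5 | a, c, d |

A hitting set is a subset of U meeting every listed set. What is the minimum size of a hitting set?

3

T = {c, g, h} meets every group (each contains at least one member of T), and |T| = 3.
The groups S1, S2, S4 are pairwise disjoint, so any hitting set needs a separate item for each — at least 3. Hence 3 is optimal.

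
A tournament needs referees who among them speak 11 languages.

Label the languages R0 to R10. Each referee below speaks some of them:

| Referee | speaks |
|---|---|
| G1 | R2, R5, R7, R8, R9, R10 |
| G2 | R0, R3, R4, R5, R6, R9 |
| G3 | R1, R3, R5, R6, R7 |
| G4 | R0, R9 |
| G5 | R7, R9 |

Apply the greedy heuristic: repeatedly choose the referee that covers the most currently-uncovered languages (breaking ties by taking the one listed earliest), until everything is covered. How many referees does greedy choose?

Greedy: pick G1 (covers 6 new) → pick G2 (covers 4 new) → pick G3 (covers 1 new). Total picks: 3.

3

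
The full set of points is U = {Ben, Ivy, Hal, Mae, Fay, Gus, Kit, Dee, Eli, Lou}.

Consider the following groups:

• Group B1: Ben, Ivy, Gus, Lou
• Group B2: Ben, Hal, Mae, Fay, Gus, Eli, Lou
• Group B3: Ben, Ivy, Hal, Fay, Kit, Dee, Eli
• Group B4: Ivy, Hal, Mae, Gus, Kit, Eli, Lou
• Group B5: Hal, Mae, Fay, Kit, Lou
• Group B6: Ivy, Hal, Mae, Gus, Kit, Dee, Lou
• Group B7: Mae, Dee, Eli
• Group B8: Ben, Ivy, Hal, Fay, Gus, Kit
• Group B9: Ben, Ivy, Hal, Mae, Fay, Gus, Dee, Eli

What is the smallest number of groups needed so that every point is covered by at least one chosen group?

B5 and B9 cover everything between them: the union {Ben, Ivy, Hal, Mae, Fay, Gus, Kit, Dee, Eli, Lou} is all of U.
No single group has all 10 points (the largest, B9, has 8), so 2 is optimal.

2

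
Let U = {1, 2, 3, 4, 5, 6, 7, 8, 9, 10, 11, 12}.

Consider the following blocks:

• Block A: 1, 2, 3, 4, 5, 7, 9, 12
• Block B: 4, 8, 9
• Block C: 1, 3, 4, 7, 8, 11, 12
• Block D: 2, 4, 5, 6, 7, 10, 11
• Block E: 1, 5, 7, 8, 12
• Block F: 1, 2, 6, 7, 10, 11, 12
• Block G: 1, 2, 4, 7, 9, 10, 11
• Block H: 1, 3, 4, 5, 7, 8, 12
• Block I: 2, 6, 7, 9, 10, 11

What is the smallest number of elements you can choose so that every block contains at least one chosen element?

2

The 2 elements {4, 7} hit every block.
The blocks B, F are pairwise disjoint, so any hitting set needs a separate element for each — at least 2. Hence 2 is optimal.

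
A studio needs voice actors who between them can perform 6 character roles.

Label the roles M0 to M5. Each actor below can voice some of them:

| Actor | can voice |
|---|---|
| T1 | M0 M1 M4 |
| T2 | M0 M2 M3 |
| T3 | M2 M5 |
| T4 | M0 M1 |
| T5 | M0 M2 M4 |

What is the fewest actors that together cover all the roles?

T1 and T2 and T3 together: T1 ∪ T2 ∪ T3 = {M0, M1, M2, M3, M4, M5} — every role is covered.
Only T2 contains M3, so T2 is forced; the remaining 3 roles need at least 2 more actors (each remaining actor adds at most 2) — so at least 3 actors are needed, and 3 is optimal.

3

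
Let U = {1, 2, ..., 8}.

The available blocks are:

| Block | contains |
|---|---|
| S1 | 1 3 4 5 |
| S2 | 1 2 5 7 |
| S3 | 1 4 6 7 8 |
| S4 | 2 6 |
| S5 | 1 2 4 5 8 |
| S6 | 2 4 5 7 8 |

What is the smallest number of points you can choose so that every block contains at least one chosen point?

Take H = {1, 2}. Each listed block contains at least one of these, so H is a hitting set of size 2.
The blocks S1, S4 are pairwise disjoint, so any hitting set needs a separate point for each — at least 2. Hence 2 is optimal.

2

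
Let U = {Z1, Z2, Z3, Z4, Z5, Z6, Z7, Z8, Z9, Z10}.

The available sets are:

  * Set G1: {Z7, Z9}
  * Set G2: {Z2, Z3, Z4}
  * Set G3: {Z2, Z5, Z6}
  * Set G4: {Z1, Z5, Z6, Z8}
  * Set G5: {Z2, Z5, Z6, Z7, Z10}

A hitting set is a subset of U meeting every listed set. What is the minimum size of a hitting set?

3

The 3 points {Z2, Z5, Z9} hit every set.
The sets G1, G2, G4 are pairwise disjoint, so any hitting set needs a separate point for each — at least 3. Hence 3 is optimal.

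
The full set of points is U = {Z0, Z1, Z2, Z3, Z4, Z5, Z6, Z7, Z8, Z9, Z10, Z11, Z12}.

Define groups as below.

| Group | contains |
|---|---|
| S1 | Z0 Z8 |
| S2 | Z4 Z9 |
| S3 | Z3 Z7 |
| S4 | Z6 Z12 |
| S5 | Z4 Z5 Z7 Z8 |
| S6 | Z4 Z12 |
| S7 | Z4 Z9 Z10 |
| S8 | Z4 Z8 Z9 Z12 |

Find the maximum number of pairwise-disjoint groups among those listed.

S1, S2, S3, S4 are pairwise disjoint (S1={Z0,Z8}; S2={Z4,Z9}; S3={Z3,Z7}; S4={Z6,Z12}).
Every remaining group overlaps one of these, and no 5 of the listed groups are pairwise disjoint, so 4 is the maximum.

4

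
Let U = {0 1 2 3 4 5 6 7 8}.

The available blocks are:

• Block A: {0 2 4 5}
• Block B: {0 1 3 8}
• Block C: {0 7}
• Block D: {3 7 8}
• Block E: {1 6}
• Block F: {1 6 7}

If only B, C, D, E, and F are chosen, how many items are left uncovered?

Union of B, C, D, E, F = {0, 1, 3, 6, 7, 8}.
Not covered: 2, 4, 5 — 3 items.

3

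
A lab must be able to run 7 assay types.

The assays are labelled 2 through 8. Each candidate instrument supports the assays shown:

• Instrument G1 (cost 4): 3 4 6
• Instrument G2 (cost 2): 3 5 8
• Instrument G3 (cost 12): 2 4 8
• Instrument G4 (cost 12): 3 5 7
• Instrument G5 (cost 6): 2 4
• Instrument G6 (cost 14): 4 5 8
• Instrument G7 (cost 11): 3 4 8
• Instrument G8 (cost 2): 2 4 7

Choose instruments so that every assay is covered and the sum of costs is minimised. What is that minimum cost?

8

G1, G2, G8 together cover every assay (G1 ∪ G2 ∪ G8 = {2, 3, 4, 5, 6, 7, 8}); total cost 4 + 2 + 2 = 8.
No covering selection has total cost below 8.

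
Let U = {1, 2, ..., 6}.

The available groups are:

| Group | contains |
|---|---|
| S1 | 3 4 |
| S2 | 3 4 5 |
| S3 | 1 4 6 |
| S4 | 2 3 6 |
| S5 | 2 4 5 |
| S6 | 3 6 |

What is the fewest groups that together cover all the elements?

3

Take {S1, S3, S5}. Their union is {1, 2, 3, 4, 5, 6}, which is all 6 elements.
Only S3 contains 1, so S3 is forced; the remaining 3 elements need at least 2 more groups (each remaining group adds at most 2) — so at least 3 groups are needed, and 3 is optimal.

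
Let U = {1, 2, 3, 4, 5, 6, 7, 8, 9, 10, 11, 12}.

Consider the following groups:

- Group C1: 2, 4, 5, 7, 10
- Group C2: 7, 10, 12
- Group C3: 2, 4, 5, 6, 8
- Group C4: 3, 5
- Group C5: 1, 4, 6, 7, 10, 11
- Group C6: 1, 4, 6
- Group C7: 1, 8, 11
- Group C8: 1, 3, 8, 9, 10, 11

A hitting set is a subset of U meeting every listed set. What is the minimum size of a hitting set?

3

H = {1, 5, 10} meets every group (each contains at least one member of H), and |H| = 3.
The groups C2, C4, C6 are pairwise disjoint, so any hitting set needs a separate item for each — at least 3. Hence 3 is optimal.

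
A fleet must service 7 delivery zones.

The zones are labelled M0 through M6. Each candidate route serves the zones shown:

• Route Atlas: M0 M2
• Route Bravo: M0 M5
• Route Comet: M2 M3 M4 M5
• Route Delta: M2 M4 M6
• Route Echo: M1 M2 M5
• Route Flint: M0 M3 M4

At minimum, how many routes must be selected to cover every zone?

3

Take {Delta, Echo, Flint}. Their union is {M0, M1, M2, M3, M4, M5, M6}, which is all 7 zones.
Only Echo contains M1, so Echo is forced; the remaining 4 zones need at least 2 more routes (each remaining route adds at most 3) — so at least 3 routes are needed, and 3 is optimal.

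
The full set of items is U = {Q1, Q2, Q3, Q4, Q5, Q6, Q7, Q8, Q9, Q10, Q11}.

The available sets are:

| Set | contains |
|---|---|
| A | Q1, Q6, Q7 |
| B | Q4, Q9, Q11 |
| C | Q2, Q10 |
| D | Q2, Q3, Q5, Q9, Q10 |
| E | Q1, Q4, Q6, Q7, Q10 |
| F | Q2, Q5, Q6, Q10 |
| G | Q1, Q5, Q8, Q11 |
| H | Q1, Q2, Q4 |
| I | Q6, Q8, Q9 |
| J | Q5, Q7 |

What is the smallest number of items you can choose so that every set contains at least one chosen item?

4

T = {Q1, Q5, Q9, Q10} meets every set (each contains at least one member of T), and |T| = 4.
No choice of 3 items meets every set, so 4 is the minimum.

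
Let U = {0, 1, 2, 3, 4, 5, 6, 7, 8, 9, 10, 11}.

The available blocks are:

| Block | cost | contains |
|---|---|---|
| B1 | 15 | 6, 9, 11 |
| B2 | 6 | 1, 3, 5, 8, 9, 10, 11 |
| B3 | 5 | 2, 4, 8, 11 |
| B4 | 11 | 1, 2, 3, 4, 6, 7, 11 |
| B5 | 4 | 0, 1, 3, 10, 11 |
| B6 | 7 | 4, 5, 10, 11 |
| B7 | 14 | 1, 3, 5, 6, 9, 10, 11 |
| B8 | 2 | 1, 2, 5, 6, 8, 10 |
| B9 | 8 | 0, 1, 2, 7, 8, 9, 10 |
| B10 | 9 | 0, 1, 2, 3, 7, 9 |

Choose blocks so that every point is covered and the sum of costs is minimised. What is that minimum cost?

16

B3, B8, B10 together cover every point (B3 ∪ B8 ∪ B10 = {0, 1, 2, 3, 4, 5, 6, 7, 8, 9, 10, 11}); total cost 5 + 2 + 9 = 16.
The greedy pick B8, B5, B9, B3 costs 19; no covering selection beats 16.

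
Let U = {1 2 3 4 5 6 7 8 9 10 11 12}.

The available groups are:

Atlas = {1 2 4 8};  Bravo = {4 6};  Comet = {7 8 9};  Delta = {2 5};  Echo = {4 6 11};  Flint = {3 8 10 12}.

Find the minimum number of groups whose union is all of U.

Take {Atlas, Comet, Delta, Echo, Flint}. Their union is {1, 2, 3, 4, 5, 6, 7, 8, 9, 10, 11, 12}, which is all 12 items.
No 4 of the 6 groups cover everything (all 15 combinations miss at least one item), so 5 is optimal.

5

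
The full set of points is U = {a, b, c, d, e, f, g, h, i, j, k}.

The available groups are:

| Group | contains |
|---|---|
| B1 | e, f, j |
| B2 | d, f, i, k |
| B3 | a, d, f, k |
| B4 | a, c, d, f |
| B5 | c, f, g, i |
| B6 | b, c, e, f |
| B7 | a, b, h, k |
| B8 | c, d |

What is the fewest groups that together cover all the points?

Take {B1, B5, B7, B8}. Their union is {a, b, c, d, e, f, g, h, i, j, k}, which is all 11 points.
No 3 of the 8 groups cover everything (all 56 combinations miss at least one point), so 4 is optimal.

4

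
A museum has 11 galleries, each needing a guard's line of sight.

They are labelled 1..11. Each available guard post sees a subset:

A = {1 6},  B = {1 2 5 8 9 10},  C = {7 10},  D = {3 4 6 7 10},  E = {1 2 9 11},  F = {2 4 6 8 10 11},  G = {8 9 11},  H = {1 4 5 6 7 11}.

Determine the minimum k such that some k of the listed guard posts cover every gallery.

B and D and H together: B ∪ D ∪ H = {1, 2, 3, 4, 5, 6, 7, 8, 9, 10, 11} — every gallery is covered.
Only D contains 3, so D is forced; the remaining 6 galleries need at least 2 more guard posts (each remaining guard post adds at most 5) — so at least 3 guard posts are needed, and 3 is optimal.

3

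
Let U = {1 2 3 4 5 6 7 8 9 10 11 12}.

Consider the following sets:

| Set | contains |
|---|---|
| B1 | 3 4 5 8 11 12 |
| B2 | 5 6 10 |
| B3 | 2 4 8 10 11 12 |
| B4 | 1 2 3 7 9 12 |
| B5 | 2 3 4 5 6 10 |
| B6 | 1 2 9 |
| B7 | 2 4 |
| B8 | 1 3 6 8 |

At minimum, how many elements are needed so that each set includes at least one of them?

H = {1, 2, 5} meets every set (each contains at least one member of H), and |H| = 3.
No choice of 2 elements meets every set, so 3 is the minimum.

3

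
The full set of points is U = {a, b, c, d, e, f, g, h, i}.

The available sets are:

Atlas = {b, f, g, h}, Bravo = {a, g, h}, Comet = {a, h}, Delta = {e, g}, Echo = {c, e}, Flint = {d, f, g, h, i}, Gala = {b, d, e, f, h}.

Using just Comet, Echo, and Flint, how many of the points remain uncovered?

1

Union of Comet, Echo, Flint = {a, c, d, e, f, g, h, i}.
Not covered: b — 1 point.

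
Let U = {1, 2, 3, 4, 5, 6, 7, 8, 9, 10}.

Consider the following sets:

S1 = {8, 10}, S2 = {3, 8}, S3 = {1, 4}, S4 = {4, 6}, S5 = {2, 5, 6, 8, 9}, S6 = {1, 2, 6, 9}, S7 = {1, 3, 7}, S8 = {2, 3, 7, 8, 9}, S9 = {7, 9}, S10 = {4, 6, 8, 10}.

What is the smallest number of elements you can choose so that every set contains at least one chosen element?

4

H = {3, 4, 9, 10} meets every set (each contains at least one member of H), and |H| = 4.
No choice of 3 elements meets every set, so 4 is the minimum.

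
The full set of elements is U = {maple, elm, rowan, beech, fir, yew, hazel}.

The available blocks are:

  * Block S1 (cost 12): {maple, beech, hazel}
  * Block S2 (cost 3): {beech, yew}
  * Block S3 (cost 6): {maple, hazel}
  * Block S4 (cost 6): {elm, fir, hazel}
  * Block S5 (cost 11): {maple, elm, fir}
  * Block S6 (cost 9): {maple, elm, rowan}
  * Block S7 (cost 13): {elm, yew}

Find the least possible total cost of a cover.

18

S2, S4, S6 together cover every element (S2 ∪ S4 ∪ S6 = {maple, elm, rowan, beech, fir, yew, hazel}); total cost 3 + 6 + 9 = 18.
No covering selection has total cost below 18.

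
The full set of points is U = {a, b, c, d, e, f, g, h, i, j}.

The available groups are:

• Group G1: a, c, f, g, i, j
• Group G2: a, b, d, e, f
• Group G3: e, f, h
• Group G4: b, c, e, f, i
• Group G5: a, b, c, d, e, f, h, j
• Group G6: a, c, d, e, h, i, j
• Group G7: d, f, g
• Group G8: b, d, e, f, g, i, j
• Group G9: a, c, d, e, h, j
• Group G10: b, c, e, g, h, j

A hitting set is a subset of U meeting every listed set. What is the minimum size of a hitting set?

2

T = {c, f} meets every group (each contains at least one member of T), and |T| = 2.
No single point lies in every group, so at least 2 are needed and 2 is optimal.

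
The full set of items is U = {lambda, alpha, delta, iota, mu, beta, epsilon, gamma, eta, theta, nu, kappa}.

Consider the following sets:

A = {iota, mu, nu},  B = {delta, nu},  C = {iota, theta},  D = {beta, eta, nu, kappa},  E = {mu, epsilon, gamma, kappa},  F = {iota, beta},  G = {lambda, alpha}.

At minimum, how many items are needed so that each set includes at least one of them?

4

H = {lambda, delta, iota, kappa} meets every set (each contains at least one member of H), and |H| = 4.
The sets B, E, F, G are pairwise disjoint, so any hitting set needs a separate item for each — at least 4. Hence 4 is optimal.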